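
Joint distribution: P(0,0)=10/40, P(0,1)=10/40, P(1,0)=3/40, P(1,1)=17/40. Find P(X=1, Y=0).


Read from table: P(X=1, Y=0) = 3/40

3/40


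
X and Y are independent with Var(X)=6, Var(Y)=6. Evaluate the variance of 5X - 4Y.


Independence => Cov(X,Y)=0
Var(5X - 4Y) = 5^2*Var(X) + (-4)^2*Var(Y)
= 25*6 + 16*6 = 246

246


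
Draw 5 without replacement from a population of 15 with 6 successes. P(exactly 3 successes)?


P(X=3) = C(6,3)*C(9,2) / C(15,5)
= 20*36 / 3003
= 720/3003 = 240/1001

240/1001


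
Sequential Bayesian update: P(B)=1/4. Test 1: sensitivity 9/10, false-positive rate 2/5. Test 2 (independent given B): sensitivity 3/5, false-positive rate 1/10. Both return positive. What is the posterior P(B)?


After test 1: P(+) = 9/10*1/4 + 2/5*3/4 = 21/40
P(B|+) = (9/40)/(21/40) = 3/7
After test 2 (use post1 as new prior): P(+) = 3/5*3/7 + 1/10*4/7 = 11/35
P(B|+,+) = (9/35)/(11/35) = 9/11

9/11


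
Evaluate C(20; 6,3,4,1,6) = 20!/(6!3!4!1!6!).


20! = 2432902008176640000
Denominator: 6!=720 * 3!=6 * 4!=24 * 1!=1 * 6!=720
Coefficient = 2432902008176640000 / 74649600 = 32590958400

32590958400


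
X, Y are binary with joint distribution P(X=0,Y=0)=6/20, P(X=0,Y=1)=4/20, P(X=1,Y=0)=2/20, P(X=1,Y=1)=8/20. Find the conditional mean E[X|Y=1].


P(Y=1) = 12/20
E[X|Y=1] = (0*4 + 1*8)/12 = 8/12 = 2/3

2/3


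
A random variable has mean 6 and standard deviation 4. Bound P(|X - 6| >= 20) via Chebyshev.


k = 20/4 = 5
Chebyshev: P(|X-mu| >= k*sigma) <= 1/k^2 = 1/5^2 = 1/25

1/25


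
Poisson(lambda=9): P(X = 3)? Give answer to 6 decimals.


P(X=3) = e^(-9) * 9^3 / 3!
≈ 0.0001234098041 * 729 / 6
≈ 0.014994

0.014994


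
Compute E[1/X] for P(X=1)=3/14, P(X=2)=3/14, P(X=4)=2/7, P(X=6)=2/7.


E[1/X] = sum(g(x)*P(x))
= 1*3/14 + 1/2*3/14 + 1/4*2/7 + 1/6*2/7
= 37/84

37/84


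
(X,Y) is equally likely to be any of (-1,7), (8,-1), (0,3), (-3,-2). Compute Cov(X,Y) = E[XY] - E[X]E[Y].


E[X]=1, E[Y]=7/4, E[XY]=-9/4
Cov(X,Y) = E[XY] - E[X]E[Y] = -9/4 - 1*7/4 = -4

-4


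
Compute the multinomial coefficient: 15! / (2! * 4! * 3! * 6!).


15! = 1307674368000
Denominator: 2!=2 * 4!=24 * 3!=6 * 6!=720
Coefficient = 1307674368000 / 207360 = 6306300

6306300


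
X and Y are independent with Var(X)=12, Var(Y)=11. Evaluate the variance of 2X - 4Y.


Independence => Cov(X,Y)=0
Var(2X - 4Y) = 2^2*Var(X) + (-4)^2*Var(Y)
= 4*12 + 16*11 = 224

224


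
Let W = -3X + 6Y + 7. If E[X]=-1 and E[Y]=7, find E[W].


E[-3X + 6Y + 7] = -3*E[X] + 6*E[Y] + 7
= (-3)*(-1) + (6)*(7) + (7)
= 3 + 42 + 7 = 52

52


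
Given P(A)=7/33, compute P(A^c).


P(A') = 1 - P(A) = 1 - 7/33 = 26/33

26/33


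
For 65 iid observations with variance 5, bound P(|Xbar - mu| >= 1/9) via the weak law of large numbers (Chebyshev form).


Var(Xbar) = Var(X)/n = 5/65
Chebyshev: P(|Xbar-mu| >= 1/9) <= Var(Xbar)/(1/9)^2 = (1/13)/(1/81) = 81/13
Bound exceeds 1, so trivial bound: 1

1


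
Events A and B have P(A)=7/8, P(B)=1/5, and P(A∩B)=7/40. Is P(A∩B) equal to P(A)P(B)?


P(A)*P(B) = 7/8*1/5 = 7/40
P(A∩B) = 7/40, which equals P(A)P(B), so independent

Yes, A and B are independent


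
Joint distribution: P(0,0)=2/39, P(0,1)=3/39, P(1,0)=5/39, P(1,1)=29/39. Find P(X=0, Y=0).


Read from table: P(X=0, Y=0) = 2/39

2/39


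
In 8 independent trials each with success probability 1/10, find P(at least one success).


P(at least one) = 1 - P(none)
P(none) = (1 - 1/10)^8 = (9/10)^8 = 43046721/100000000
P(at least one) = 1 - 43046721/100000000 = 56953279/100000000

56953279/100000000


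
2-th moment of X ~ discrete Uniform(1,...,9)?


E[X^2] = (1/9) * sum(x^2 for x=1..9)
= 285/9 = 95/3

95/3


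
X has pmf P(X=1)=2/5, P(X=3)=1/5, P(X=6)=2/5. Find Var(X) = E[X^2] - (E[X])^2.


E[X] = 17/5, E[X^2] = 83/5
Var(X) = E[X^2] - (E[X])^2 = 83/5 - (17/5)^2 = 126/25

126/25


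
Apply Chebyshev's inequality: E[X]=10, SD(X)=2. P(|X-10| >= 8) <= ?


k = 8/2 = 4
Chebyshev: P(|X-mu| >= k*sigma) <= 1/k^2 = 1/4^2 = 1/16

1/16


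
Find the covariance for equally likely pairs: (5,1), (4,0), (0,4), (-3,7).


E[X]=3/2, E[Y]=3, E[XY]=-4
Cov(X,Y) = E[XY] - E[X]E[Y] = -4 - 3/2*3 = -17/2

-17/2


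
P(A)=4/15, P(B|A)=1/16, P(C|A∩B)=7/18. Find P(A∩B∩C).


P(A∩B∩C) = P(A) * P(B|A) * P(C|A∩B)
= 4/15 * 1/16 * 7/18
= 1/60 * 7/18 = 7/1080

7/1080


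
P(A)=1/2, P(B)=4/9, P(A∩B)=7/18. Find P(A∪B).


P(A∪B) = P(A) + P(B) - P(A∩B)
= 1/2 + 4/9 - 7/18 = 5/9

5/9


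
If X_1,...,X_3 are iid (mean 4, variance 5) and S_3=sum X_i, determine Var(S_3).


By independence, Var(S_n) = n*Var(X_1) = 3*5 = 15

15


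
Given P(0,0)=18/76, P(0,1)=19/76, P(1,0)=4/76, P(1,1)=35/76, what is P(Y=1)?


P(Y=1) = P(0,1)+P(1,1) = 19/76 + 35/76 = 54/76 = 27/38

27/38


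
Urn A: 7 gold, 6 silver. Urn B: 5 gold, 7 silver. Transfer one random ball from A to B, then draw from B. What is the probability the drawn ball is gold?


P(transfer gold) = 7/13; P(transfer silver) = 6/13
If gold transferred: Urn II has 6 gold of 13, so P(gold|gold moved) = 6/13
If silver transferred: Urn II has 5 gold of 13, so P(gold|silver moved) = 5/13
By total probability: P(gold) = 7/13*6/13 + 6/13*5/13 = 72/169

72/169


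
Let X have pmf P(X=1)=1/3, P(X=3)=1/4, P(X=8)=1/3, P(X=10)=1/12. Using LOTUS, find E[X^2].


E[X^2] = sum(g(x)*P(x))
= 1*1/3 + 9*1/4 + 64*1/3 + 100*1/12
= 129/4

129/4


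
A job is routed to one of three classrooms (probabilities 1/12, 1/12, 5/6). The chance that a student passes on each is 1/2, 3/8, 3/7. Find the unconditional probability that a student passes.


P(A) = P(A|B1)P(B1) + P(A|B2)P(B2) + P(A|B3)P(B3)
= 1/2*1/12 + 3/8*1/12 + 3/7*5/6
= 1/24 + 1/32 + 5/14 = 289/672

289/672


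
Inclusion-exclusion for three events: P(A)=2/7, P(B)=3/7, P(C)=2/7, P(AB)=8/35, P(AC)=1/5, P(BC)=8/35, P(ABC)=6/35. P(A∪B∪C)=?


P(A∪B∪C) = P(A)+P(B)+P(C) - P(AB)-P(AC)-P(BC) + P(ABC)
= 2/7+3/7+2/7 - 8/35-1/5-8/35 + 6/35
= 18/35

18/35


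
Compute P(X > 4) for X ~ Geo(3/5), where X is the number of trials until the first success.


P(X > 4) = P(first 4 trials all fail) = (1-p)^4 = (2/5)^4 = 16/625

16/625


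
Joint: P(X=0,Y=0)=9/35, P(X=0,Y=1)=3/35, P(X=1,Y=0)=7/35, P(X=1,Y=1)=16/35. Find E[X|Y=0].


P(Y=0) = 16/35
E[X|Y=0] = (0*9 + 1*7)/16 = 7/16

7/16


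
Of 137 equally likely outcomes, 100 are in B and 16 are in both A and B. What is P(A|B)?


P(A|B) = P(A∩B)/P(B) = (16/137)/(100/137) = 16/100 = 4/25

4/25


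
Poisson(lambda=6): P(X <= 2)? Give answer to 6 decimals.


P(X<=2) = e^(-6)*6^0/0! + e^(-6)*6^1/1! + e^(-6)*6^2/2!
≈ 0.0024787522 + 0.0148725131 + 0.0446175392
= 0.0619688045
≈ 0.061969

0.061969


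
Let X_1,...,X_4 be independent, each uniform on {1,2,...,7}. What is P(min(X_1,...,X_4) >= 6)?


P(min >= 6) = P(all X_i >= 6) = (P(X_1 >= 6))^4
= (2/7)^4 = 16/2401

16/2401


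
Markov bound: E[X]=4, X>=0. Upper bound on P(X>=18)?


Markov: P(X >= a) <= E[X]/a
P(X >= 18) <= 4/18 = 2/9

2/9


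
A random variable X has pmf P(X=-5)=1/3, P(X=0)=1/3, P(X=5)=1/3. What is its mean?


E[X] = sum(x * P(x))
= -5*1/3 + 0*1/3 + 5*1/3
= 0

0


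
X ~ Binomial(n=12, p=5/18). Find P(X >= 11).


P(X>=11) = P(X=11) + P(X=12)
= 634765625/96402615118848 + 244140625/1156831381426176
= 7861328125/1156831381426176

7861328125/1156831381426176


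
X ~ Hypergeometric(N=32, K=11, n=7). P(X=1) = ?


P(X=1) = C(11,1)*C(21,6) / C(32,7)
= 11*54264 / 3365856
= 596904/3365856 = 24871/140244

24871/140244


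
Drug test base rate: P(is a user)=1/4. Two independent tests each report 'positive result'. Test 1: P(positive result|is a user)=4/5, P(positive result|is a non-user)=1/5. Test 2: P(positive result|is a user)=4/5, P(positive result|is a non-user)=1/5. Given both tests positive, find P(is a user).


After test 1: P(+) = 4/5*1/4 + 1/5*3/4 = 7/20
P(B|+) = (1/5)/(7/20) = 4/7
After test 2 (use post1 as new prior): P(+) = 4/5*4/7 + 1/5*3/7 = 19/35
P(B|+,+) = (16/35)/(19/35) = 16/19

16/19


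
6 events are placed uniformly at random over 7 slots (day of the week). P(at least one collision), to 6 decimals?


P(all different) = prod((7-i)/7 for i=0..5) = 0.042839
P(at least one match) = 1 - 0.042839 = 0.957161

0.957161


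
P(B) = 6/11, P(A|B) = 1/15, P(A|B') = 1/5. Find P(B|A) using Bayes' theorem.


P(A) = P(A|B)P(B) + P(A|B')P(B') = 1/15*6/11 + 1/5*5/11 = 7/55
P(B|A) = P(A|B)P(B)/P(A) = (2/55)/(7/55) = 2/7

2/7


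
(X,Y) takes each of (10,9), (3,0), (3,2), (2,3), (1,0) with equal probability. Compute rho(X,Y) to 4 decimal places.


Cov(X,Y) = 9.7600, Var(X) = 10.1600, Var(Y) = 10.9600
rho = Cov/(sqrt(VarX)*sqrt(VarY)) = 0.9249

0.9249


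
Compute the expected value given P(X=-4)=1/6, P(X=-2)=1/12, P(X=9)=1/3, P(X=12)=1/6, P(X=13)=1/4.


E[X] = sum(x * P(x))
= -4*1/6 - 2*1/12 + 9*1/3 + 12*1/6 + 13*1/4
= 89/12

89/12


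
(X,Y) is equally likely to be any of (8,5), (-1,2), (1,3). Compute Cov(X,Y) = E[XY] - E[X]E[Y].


E[X]=8/3, E[Y]=10/3, E[XY]=41/3
Cov(X,Y) = E[XY] - E[X]E[Y] = 41/3 - 8/3*10/3 = 43/9

43/9


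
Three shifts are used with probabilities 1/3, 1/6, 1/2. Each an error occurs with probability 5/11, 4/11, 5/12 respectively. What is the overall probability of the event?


P(A) = P(A|B1)P(B1) + P(A|B2)P(B2) + P(A|B3)P(B3)
= 5/11*1/3 + 4/11*1/6 + 5/12*1/2
= 5/33 + 2/33 + 5/24 = 37/88

37/88


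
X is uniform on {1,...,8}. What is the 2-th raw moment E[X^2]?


E[X^2] = (1/8) * sum(x^2 for x=1..8)
= 204/8 = 51/2

51/2


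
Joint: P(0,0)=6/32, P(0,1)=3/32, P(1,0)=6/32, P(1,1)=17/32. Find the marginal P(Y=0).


P(Y=0) = P(0,0)+P(1,0) = 6/32 + 6/32 = 12/32 = 3/8

3/8


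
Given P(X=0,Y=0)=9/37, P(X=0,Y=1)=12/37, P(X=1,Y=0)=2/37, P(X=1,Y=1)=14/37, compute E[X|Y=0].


P(Y=0) = 11/37
E[X|Y=0] = (0*9 + 1*2)/11 = 2/11

2/11


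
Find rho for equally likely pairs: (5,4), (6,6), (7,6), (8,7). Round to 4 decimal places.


Cov(X,Y) = 1.1250, Var(X) = 1.2500, Var(Y) = 1.1875
rho = Cov/(sqrt(VarX)*sqrt(VarY)) = 0.9234

0.9234


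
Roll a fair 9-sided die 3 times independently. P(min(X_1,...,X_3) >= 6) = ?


P(min >= 6) = P(all X_i >= 6) = (P(X_1 >= 6))^3
= (4/9)^3 = 64/729

64/729


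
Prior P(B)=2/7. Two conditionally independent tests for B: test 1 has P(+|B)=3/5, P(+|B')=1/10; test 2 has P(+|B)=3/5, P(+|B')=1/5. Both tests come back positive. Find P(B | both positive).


After test 1: P(+) = 3/5*2/7 + 1/10*5/7 = 17/70
P(B|+) = (6/35)/(17/70) = 12/17
After test 2 (use post1 as new prior): P(+) = 3/5*12/17 + 1/5*5/17 = 41/85
P(B|+,+) = (36/85)/(41/85) = 36/41

36/41


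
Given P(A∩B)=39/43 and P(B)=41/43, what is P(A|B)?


P(A|B) = P(A∩B)/P(B) = (39/43)/(41/43) = 39/41

39/41


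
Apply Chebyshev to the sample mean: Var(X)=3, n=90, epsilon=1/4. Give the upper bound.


Var(Xbar) = Var(X)/n = 3/90
Chebyshev: P(|Xbar-mu| >= 1/4) <= Var(Xbar)/(1/4)^2 = (1/30)/(1/16) = 8/15

8/15


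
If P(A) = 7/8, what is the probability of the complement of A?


P(A') = 1 - P(A) = 1 - 7/8 = 1/8

1/8


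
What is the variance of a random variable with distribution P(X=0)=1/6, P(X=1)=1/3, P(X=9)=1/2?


E[X] = 29/6, E[X^2] = 245/6
Var(X) = E[X^2] - (E[X])^2 = 245/6 - (29/6)^2 = 629/36

629/36


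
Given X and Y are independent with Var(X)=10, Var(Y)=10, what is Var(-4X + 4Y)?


Independence => Cov(X,Y)=0
Var(-4X + 4Y) = (-4)^2*Var(X) + 4^2*Var(Y)
= 16*10 + 16*10 = 320

320


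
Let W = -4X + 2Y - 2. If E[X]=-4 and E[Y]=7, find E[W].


E[-4X + 2Y - 2] = -4*E[X] + 2*E[Y] - 2
= (-4)*(-4) + (2)*(7) + (-2)
= 16 + 14 - 2 = 28

28


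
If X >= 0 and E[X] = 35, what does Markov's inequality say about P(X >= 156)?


Markov: P(X >= a) <= E[X]/a
P(X >= 156) <= 35/156

35/156


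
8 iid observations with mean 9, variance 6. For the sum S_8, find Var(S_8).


By independence, Var(S_n) = n*Var(X_1) = 8*6 = 48

48


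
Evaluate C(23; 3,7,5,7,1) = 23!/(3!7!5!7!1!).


23! = 25852016738884976640000
Denominator: 3!=6 * 7!=5040 * 5!=120 * 7!=5040 * 1!=1
Coefficient = 25852016738884976640000 / 18289152000 = 1413516424320

1413516424320


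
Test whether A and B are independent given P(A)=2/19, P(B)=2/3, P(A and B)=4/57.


P(A)*P(B) = 2/19*2/3 = 4/57
P(A∩B) = 4/57, which equals P(A)P(B), so independent

Yes, A and B are independent


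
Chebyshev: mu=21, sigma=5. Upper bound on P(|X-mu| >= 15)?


k = 15/5 = 3
Chebyshev: P(|X-mu| >= k*sigma) <= 1/k^2 = 1/3^2 = 1/9

1/9


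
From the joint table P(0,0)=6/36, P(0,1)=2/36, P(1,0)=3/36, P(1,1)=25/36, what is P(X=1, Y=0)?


Read from table: P(X=1, Y=0) = 3/36 = 1/12

1/12


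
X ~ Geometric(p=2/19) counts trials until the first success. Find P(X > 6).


P(X > 6) = P(first 6 trials all fail) = (1-p)^6 = (17/19)^6 = 24137569/47045881

24137569/47045881


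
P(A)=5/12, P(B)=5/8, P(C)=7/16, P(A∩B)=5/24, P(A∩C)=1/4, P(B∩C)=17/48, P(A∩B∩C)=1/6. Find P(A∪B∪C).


P(A∪B∪C) = P(A)+P(B)+P(C) - P(AB)-P(AC)-P(BC) + P(ABC)
= 5/12+5/8+7/16 - 5/24-1/4-17/48 + 1/6
= 5/6

5/6


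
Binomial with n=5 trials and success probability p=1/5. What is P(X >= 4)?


P(X>=4) = P(X=4) + P(X=5)
= 4/625 + 1/3125
= 21/3125

21/3125


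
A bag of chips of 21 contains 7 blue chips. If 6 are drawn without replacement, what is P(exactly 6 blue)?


P(X=6) = C(7,6)*C(14,0) / C(21,6)
= 7*1 / 54264
= 7/54264 = 1/7752

1/7752


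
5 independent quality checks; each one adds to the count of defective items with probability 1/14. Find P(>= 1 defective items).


P(at least one) = 1 - P(none)
P(none) = (1 - 1/14)^5 = (13/14)^5 = 371293/537824
P(at least one) = 1 - 371293/537824 = 166531/537824

166531/537824


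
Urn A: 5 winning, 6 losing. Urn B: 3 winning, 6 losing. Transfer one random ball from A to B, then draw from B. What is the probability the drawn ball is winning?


P(transfer winning) = 5/11; P(transfer losing) = 6/11
If winning transferred: Urn II has 4 winning of 10, so P(winning|winning moved) = 2/5
If losing transferred: Urn II has 3 winning of 10, so P(winning|losing moved) = 3/10
By total probability: P(winning) = 5/11*2/5 + 6/11*3/10 = 19/55

19/55


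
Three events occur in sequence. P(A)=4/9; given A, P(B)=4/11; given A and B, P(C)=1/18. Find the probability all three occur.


P(A∩B∩C) = P(A) * P(B|A) * P(C|A∩B)
= 4/9 * 4/11 * 1/18
= 16/99 * 1/18 = 8/891

8/891


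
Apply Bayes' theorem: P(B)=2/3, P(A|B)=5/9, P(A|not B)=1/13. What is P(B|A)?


P(A) = P(A|B)P(B) + P(A|B')P(B') = 5/9*2/3 + 1/13*1/3 = 139/351
P(B|A) = P(A|B)P(B)/P(A) = (10/27)/(139/351) = 130/139

130/139


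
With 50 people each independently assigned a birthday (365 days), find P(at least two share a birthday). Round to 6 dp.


P(all different) = prod((365-i)/365 for i=0..49) = 0.029626
P(at least one match) = 1 - 0.029626 = 0.970374

0.970374


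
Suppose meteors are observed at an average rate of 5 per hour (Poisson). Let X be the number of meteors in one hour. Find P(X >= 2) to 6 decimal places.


P(X>=2) = 1 - P(X<=1) = 1 - (e^(-5)*5^0/0! + e^(-5)*5^1/1!)
≈ 1 - (0.0067379470 + 0.0336897350)
= 1 - 0.0404276820 = 0.9595723180
≈ 0.959572

0.959572


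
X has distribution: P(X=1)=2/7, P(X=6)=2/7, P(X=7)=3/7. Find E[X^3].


E[X^3] = sum(g(x)*P(x))
= 1*2/7 + 216*2/7 + 343*3/7
= 209

209


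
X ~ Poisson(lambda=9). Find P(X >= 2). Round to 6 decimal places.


P(X>=2) = 1 - P(X<=1) = 1 - (e^(-9)*9^0/0! + e^(-9)*9^1/1!)
≈ 1 - (0.0001234098 + 0.0011106882)
= 1 - 0.0012340980 = 0.9987659020
≈ 0.998766

0.998766


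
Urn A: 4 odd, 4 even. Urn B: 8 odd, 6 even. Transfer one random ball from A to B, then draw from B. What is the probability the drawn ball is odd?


P(transfer odd) = 4/8 = 1/2; P(transfer even) = 1/2
If odd transferred: Urn II has 9 odd of 15, so P(odd|odd moved) = 3/5
If even transferred: Urn II has 8 odd of 15, so P(odd|even moved) = 8/15
By total probability: P(odd) = 1/2*3/5 + 1/2*8/15 = 17/30

17/30


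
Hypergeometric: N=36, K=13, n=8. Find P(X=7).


P(X=7) = C(13,7)*C(23,1) / C(36,8)
= 1716*23 / 30260340
= 39468/30260340 = 299/229245

299/229245


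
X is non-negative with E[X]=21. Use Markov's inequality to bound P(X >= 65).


Markov: P(X >= a) <= E[X]/a
P(X >= 65) <= 21/65

21/65


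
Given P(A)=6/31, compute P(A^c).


P(A') = 1 - P(A) = 1 - 6/31 = 25/31

25/31


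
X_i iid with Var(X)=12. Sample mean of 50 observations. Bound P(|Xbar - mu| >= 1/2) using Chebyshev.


Var(Xbar) = Var(X)/n = 12/50
Chebyshev: P(|Xbar-mu| >= 1/2) <= Var(Xbar)/(1/2)^2 = (6/25)/(1/4) = 24/25

24/25


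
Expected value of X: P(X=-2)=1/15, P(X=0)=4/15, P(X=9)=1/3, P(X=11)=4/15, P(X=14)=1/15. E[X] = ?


E[X] = sum(x * P(x))
= -2*1/15 + 0*4/15 + 9*1/3 + 11*4/15 + 14*1/15
= 101/15

101/15


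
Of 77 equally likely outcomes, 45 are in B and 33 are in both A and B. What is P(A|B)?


P(A|B) = P(A∩B)/P(B) = (33/77)/(45/77) = 33/45 = 11/15

11/15


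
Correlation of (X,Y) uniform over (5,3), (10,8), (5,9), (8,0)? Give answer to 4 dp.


Cov(X,Y) = 0.0000, Var(X) = 4.5000, Var(Y) = 13.5000
rho = Cov/(sqrt(VarX)*sqrt(VarY)) = 0.0000

0.0000


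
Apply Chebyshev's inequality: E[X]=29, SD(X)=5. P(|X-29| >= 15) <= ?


k = 15/5 = 3
Chebyshev: P(|X-mu| >= k*sigma) <= 1/k^2 = 1/3^2 = 1/9

1/9


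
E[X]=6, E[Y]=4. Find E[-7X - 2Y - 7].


E[-7X - 2Y - 7] = -7*E[X] - 2*E[Y] - 7
= (-7)*(6) + (-2)*(4) + (-7)
= -42 - 8 - 7 = -57

-57


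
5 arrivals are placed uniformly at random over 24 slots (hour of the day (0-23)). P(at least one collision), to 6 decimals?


P(all different) = prod((24-i)/24 for i=0..4) = 0.640553
P(at least one match) = 1 - 0.640553 = 0.359447

0.359447


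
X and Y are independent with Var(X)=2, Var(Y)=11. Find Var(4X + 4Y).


Independence => Cov(X,Y)=0
Var(4X + 4Y) = 4^2*Var(X) + 4^2*Var(Y)
= 16*2 + 16*11 = 208

208


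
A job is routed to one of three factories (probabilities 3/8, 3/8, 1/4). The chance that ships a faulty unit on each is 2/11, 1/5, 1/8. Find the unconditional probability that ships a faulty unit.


P(A) = P(A|B1)P(B1) + P(A|B2)P(B2) + P(A|B3)P(B3)
= 2/11*3/8 + 1/5*3/8 + 1/8*1/4
= 3/44 + 3/40 + 1/32 = 307/1760

307/1760


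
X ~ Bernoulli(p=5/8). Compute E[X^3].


For Bernoulli: X in {0,1}
E[X^3] = 0^3*(1-5/8) + 1^3*5/8 = 5/8

5/8


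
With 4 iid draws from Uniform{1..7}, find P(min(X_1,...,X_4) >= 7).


P(min >= 7) = P(all X_i >= 7) = (P(X_1 >= 7))^4
= (1/7)^4 = 1/2401

1/2401


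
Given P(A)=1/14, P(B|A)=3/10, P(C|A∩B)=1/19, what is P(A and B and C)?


P(A∩B∩C) = P(A) * P(B|A) * P(C|A∩B)
= 1/14 * 3/10 * 1/19
= 3/140 * 1/19 = 3/2660

3/2660


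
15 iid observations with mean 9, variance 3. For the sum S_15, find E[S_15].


E[S_n] = n*E[X_1] = 15*9 = 135

135


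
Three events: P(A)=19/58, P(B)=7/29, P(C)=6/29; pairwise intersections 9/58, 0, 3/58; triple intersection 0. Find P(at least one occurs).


P(A∪B∪C) = P(A)+P(B)+P(C) - P(AB)-P(AC)-P(BC) + P(ABC)
= 19/58+7/29+6/29 - 9/58-0-3/58 + 0
= 33/58

33/58


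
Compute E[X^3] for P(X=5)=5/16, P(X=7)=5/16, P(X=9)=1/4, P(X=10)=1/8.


E[X^3] = sum(g(x)*P(x))
= 125*5/16 + 343*5/16 + 729*1/4 + 1000*1/8
= 907/2

907/2


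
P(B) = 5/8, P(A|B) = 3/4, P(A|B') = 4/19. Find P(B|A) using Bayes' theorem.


P(A) = P(A|B)P(B) + P(A|B')P(B') = 3/4*5/8 + 4/19*3/8 = 333/608
P(B|A) = P(A|B)P(B)/P(A) = (15/32)/(333/608) = 95/111

95/111


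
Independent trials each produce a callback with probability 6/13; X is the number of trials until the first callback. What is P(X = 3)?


P(X=3) = (1-p)^2 * p = (7/13)^2 * 6/13
= 49/169 * 6/13 = 294/2197

294/2197


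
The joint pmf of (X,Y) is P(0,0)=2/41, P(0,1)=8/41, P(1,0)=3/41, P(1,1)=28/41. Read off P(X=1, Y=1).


Read from table: P(X=1, Y=1) = 28/41

28/41


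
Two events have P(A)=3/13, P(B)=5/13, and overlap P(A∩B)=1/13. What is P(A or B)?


P(A∪B) = P(A) + P(B) - P(A∩B)
= 3/13 + 5/13 - 1/13 = 7/13

7/13


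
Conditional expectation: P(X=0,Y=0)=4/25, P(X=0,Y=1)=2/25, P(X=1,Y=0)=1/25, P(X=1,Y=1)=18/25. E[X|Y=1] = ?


P(Y=1) = 20/25
E[X|Y=1] = (0*2 + 1*18)/20 = 18/20 = 9/10

9/10


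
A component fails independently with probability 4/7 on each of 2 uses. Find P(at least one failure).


P(at least one) = 1 - P(none)
P(none) = (1 - 4/7)^2 = (3/7)^2 = 9/49
P(at least one) = 1 - 9/49 = 40/49

40/49


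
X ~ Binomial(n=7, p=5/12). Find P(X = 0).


P(X=0) = C(7,0) * p^0 * (1-p)^7
= 1 * 1 * 823543/35831808
= 823543/35831808

823543/35831808


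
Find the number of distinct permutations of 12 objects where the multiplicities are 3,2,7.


12! = 479001600
Denominator: 3!=6 * 2!=2 * 7!=5040
Coefficient = 479001600 / 60480 = 7920

7920


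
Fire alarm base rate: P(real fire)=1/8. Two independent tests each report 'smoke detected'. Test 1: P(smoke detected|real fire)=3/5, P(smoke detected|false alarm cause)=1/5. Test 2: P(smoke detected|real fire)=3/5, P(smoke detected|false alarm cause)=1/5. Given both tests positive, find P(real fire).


After test 1: P(+) = 3/5*1/8 + 1/5*7/8 = 1/4
P(B|+) = (3/40)/(1/4) = 3/10
After test 2 (use post1 as new prior): P(+) = 3/5*3/10 + 1/5*7/10 = 8/25
P(B|+,+) = (9/50)/(8/25) = 9/16

9/16


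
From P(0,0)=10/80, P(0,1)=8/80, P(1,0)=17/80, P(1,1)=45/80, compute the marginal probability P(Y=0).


P(Y=0) = P(0,0)+P(1,0) = 10/80 + 17/80 = 27/80

27/80


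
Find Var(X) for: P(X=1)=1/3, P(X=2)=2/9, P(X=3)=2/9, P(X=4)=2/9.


E[X] = 7/3, E[X^2] = 61/9
Var(X) = E[X^2] - (E[X])^2 = 61/9 - (7/3)^2 = 4/3

4/3


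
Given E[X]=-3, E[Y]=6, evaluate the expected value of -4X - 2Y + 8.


E[-4X - 2Y + 8] = -4*E[X] - 2*E[Y] + 8
= (-4)*(-3) + (-2)*(6) + (8)
= 12 - 12 + 8 = 8

8


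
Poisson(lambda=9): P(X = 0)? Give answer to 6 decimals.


P(X=0) = e^(-9) * 9^0 / 0!
≈ 0.0001234098041 * 1 / 1
≈ 0.000123

0.000123


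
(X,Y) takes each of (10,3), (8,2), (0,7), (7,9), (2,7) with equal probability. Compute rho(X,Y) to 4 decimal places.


Cov(X,Y) = -5.6400, Var(X) = 14.2400, Var(Y) = 7.0400
rho = Cov/(sqrt(VarX)*sqrt(VarY)) = -0.5633

-0.5633


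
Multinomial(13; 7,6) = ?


13! = 6227020800
Denominator: 7!=5040 * 6!=720
Coefficient = 6227020800 / 3628800 = 1716

1716


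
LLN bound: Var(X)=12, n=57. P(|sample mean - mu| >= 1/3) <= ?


Var(Xbar) = Var(X)/n = 12/57
Chebyshev: P(|Xbar-mu| >= 1/3) <= Var(Xbar)/(1/3)^2 = (4/19)/(1/9) = 36/19
Bound exceeds 1, so trivial bound: 1

1


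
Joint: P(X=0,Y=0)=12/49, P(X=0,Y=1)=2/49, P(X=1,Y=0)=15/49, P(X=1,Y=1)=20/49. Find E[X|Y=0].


P(Y=0) = 27/49
E[X|Y=0] = (0*12 + 1*15)/27 = 15/27 = 5/9

5/9


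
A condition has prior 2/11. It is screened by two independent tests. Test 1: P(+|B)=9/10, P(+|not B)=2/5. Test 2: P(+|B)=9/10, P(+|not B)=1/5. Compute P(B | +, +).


After test 1: P(+) = 9/10*2/11 + 2/5*9/11 = 27/55
P(B|+) = (9/55)/(27/55) = 1/3
After test 2 (use post1 as new prior): P(+) = 9/10*1/3 + 1/5*2/3 = 13/30
P(B|+,+) = (3/10)/(13/30) = 9/13

9/13


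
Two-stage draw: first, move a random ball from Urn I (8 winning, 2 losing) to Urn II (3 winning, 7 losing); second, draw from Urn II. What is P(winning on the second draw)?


P(transfer winning) = 8/10 = 4/5; P(transfer losing) = 1/5
If winning transferred: Urn II has 4 winning of 11, so P(winning|winning moved) = 4/11
If losing transferred: Urn II has 3 winning of 11, so P(winning|losing moved) = 3/11
By total probability: P(winning) = 4/5*4/11 + 1/5*3/11 = 19/55

19/55


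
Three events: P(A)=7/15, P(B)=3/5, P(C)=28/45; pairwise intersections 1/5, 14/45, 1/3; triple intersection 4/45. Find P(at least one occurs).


P(A∪B∪C) = P(A)+P(B)+P(C) - P(AB)-P(AC)-P(BC) + P(ABC)
= 7/15+3/5+28/45 - 1/5-14/45-1/3 + 4/45
= 14/15

14/15


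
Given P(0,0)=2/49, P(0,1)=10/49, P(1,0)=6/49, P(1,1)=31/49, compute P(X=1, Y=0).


Read from table: P(X=1, Y=0) = 6/49

6/49


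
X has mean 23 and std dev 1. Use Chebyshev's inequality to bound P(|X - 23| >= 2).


k = 2/1 = 2
Chebyshev: P(|X-mu| >= k*sigma) <= 1/k^2 = 1/2^2 = 1/4

1/4


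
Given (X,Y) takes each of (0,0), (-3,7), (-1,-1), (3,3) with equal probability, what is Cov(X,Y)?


E[X]=-1/4, E[Y]=9/4, E[XY]=-11/4
Cov(X,Y) = E[XY] - E[X]E[Y] = -11/4 + 1/4*9/4 = -35/16

-35/16


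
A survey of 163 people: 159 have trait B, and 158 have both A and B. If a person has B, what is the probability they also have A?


P(A|B) = P(A∩B)/P(B) = (158/163)/(159/163) = 158/159

158/159


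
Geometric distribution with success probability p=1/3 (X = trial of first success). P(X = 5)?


P(X=5) = (1-p)^4 * p = (2/3)^4 * 1/3
= 16/81 * 1/3 = 16/243

16/243


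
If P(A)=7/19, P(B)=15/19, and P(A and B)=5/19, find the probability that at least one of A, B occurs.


P(A∪B) = P(A) + P(B) - P(A∩B)
= 7/19 + 15/19 - 5/19 = 17/19

17/19


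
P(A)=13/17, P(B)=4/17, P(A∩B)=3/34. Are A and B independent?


P(A)*P(B) = 13/17*4/17 = 52/289
P(A∩B) = 3/34 != 52/289, so not independent

No, A and B are not independent


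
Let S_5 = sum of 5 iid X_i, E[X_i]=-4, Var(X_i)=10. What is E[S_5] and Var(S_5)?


E[S_n] = n*mu = 5*-4 = -20
Var(S_n) = n*sigma^2 = 5*10 = 50

E[S_5]=-20, Var(S_5)=50


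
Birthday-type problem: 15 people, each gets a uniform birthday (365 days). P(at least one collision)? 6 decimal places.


P(all different) = prod((365-i)/365 for i=0..14) = 0.747099
P(at least one match) = 1 - 0.747099 = 0.252901

0.252901


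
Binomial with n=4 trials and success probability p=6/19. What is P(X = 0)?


P(X=0) = C(4,0) * p^0 * (1-p)^4
= 1 * 1 * 28561/130321
= 28561/130321

28561/130321


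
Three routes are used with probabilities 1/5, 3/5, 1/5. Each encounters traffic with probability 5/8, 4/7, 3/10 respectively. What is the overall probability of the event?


P(A) = P(A|B1)P(B1) + P(A|B2)P(B2) + P(A|B3)P(B3)
= 5/8*1/5 + 4/7*3/5 + 3/10*1/5
= 1/8 + 12/35 + 3/50 = 739/1400

739/1400


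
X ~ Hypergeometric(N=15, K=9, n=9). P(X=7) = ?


P(X=7) = C(9,7)*C(6,2) / C(15,9)
= 36*15 / 5005
= 540/5005 = 108/1001

108/1001


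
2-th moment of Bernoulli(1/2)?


For Bernoulli: X in {0,1}
E[X^2] = 0^2*(1-1/2) + 1^2*1/2 = 1/2

1/2


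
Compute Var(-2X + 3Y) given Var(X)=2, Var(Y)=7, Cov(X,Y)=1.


Var(-2X + 3Y) = (-2)^2*Var(X) + 3^2*Var(Y) + 2*(-2)*3*Cov(X,Y)
= 4*2 + 9*7 - 12*1
= 8 + 63 - 12 = 59

59


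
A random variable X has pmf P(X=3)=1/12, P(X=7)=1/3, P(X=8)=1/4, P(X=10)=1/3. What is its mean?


E[X] = sum(x * P(x))
= 3*1/12 + 7*1/3 + 8*1/4 + 10*1/3
= 95/12

95/12


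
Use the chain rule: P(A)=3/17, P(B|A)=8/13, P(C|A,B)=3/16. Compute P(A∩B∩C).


P(A∩B∩C) = P(A) * P(B|A) * P(C|A∩B)
= 3/17 * 8/13 * 3/16
= 24/221 * 3/16 = 9/442

9/442


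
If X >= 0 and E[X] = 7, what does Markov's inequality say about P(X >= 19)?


Markov: P(X >= a) <= E[X]/a
P(X >= 19) <= 7/19

7/19


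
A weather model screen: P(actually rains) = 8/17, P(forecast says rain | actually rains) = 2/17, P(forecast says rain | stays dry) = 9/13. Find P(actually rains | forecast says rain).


P(A) = P(A|B)P(B) + P(A|B')P(B') = 2/17*8/17 + 9/13*9/17 = 1585/3757
P(B|A) = P(A|B)P(B)/P(A) = (16/289)/(1585/3757) = 208/1585

208/1585


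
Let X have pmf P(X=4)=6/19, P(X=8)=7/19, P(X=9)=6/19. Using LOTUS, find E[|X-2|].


E[|X-2|] = sum(g(x)*P(x))
= 2*6/19 + 6*7/19 + 7*6/19
= 96/19

96/19


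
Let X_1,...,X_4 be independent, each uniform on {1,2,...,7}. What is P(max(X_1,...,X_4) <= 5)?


P(max <= 5) = P(all X_i <= 5) = (P(X_1 <= 5))^4
= (5/7)^4 = 625/2401

625/2401


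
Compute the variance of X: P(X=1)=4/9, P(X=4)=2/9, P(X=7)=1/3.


E[X] = 11/3, E[X^2] = 61/3
Var(X) = E[X^2] - (E[X])^2 = 61/3 - (11/3)^2 = 62/9

62/9


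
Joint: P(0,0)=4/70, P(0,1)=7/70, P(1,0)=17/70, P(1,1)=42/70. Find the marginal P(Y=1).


P(Y=1) = P(0,1)+P(1,1) = 7/70 + 42/70 = 49/70 = 7/10

7/10


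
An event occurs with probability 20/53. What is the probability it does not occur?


P(A') = 1 - P(A) = 1 - 20/53 = 33/53

33/53


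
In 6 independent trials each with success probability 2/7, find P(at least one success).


P(at least one) = 1 - P(none)
P(none) = (1 - 2/7)^6 = (5/7)^6 = 15625/117649
P(at least one) = 1 - 15625/117649 = 102024/117649

102024/117649


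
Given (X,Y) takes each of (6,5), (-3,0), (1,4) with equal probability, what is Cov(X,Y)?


E[X]=4/3, E[Y]=3, E[XY]=34/3
Cov(X,Y) = E[XY] - E[X]E[Y] = 34/3 - 4/3*3 = 22/3

22/3


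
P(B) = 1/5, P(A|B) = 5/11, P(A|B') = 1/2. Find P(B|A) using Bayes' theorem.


P(A) = P(A|B)P(B) + P(A|B')P(B') = 5/11*1/5 + 1/2*4/5 = 27/55
P(B|A) = P(A|B)P(B)/P(A) = (1/11)/(27/55) = 5/27

5/27


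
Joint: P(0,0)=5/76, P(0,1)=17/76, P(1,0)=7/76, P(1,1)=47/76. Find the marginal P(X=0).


P(X=0) = P(0,0)+P(0,1) = 5/76 + 17/76 = 22/76 = 11/38

11/38


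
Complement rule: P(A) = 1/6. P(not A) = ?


P(A') = 1 - P(A) = 1 - 1/6 = 5/6

5/6


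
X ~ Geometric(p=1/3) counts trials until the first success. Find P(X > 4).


P(X > 4) = P(first 4 trials all fail) = (1-p)^4 = (2/3)^4 = 16/81

16/81


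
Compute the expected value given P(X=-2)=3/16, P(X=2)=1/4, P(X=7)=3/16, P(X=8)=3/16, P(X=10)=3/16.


E[X] = sum(x * P(x))
= -2*3/16 + 2*1/4 + 7*3/16 + 8*3/16 + 10*3/16
= 77/16

77/16


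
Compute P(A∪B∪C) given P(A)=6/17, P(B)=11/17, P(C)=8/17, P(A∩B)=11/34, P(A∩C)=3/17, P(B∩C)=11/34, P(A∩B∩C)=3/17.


P(A∪B∪C) = P(A)+P(B)+P(C) - P(AB)-P(AC)-P(BC) + P(ABC)
= 6/17+11/17+8/17 - 11/34-3/17-11/34 + 3/17
= 14/17

14/17


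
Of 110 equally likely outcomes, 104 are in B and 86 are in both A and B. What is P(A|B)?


P(A|B) = P(A∩B)/P(B) = (86/110)/(104/110) = 86/104 = 43/52

43/52


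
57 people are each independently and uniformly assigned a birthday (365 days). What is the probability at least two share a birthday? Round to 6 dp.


P(all different) = prod((365-i)/365 for i=0..56) = 0.009878
P(at least one match) = 1 - 0.009878 = 0.990122

0.990122


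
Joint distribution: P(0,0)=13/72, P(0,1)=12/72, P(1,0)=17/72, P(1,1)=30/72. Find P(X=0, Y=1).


Read from table: P(X=0, Y=1) = 12/72 = 1/6

1/6


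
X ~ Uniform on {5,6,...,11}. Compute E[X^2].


E[X^2] = (1/7) * sum(x^2 for x=5..11)
= 476/7 = 68

68


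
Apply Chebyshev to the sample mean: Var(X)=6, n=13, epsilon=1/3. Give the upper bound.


Var(Xbar) = Var(X)/n = 6/13
Chebyshev: P(|Xbar-mu| >= 1/3) <= Var(Xbar)/(1/3)^2 = (6/13)/(1/9) = 54/13
Bound exceeds 1, so trivial bound: 1

1


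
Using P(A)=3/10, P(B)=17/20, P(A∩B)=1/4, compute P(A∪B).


P(A∪B) = P(A) + P(B) - P(A∩B)
= 3/10 + 17/20 - 1/4 = 9/10

9/10


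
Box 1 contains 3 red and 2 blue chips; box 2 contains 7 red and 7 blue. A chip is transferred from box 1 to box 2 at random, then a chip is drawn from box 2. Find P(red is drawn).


P(transfer red) = 3/5; P(transfer blue) = 2/5
If red transferred: Urn II has 8 red of 15, so P(red|red moved) = 8/15
If blue transferred: Urn II has 7 red of 15, so P(red|blue moved) = 7/15
By total probability: P(red) = 3/5*8/15 + 2/5*7/15 = 38/75

38/75


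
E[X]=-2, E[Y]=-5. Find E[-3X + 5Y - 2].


E[-3X + 5Y - 2] = -3*E[X] + 5*E[Y] - 2
= (-3)*(-2) + (5)*(-5) + (-2)
= 6 - 25 - 2 = -21

-21


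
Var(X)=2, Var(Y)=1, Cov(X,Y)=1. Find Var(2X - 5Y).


Var(2X - 5Y) = 2^2*Var(X) + (-5)^2*Var(Y) + 2*2*(-5)*Cov(X,Y)
= 4*2 + 25*1 - 20*1
= 8 + 25 - 20 = 13

13


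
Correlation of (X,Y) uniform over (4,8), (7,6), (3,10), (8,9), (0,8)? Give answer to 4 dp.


Cov(X,Y) = -0.8800, Var(X) = 8.2400, Var(Y) = 1.7600
rho = Cov/(sqrt(VarX)*sqrt(VarY)) = -0.2311

-0.2311


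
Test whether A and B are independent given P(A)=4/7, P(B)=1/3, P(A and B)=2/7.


P(A)*P(B) = 4/7*1/3 = 4/21
P(A∩B) = 2/7 != 4/21, so not independent

No, A and B are not independent


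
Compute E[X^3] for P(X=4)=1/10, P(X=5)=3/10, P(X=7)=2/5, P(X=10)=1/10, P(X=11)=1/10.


E[X^3] = sum(g(x)*P(x))
= 64*1/10 + 125*3/10 + 343*2/5 + 1000*1/10 + 1331*1/10
= 2071/5

2071/5


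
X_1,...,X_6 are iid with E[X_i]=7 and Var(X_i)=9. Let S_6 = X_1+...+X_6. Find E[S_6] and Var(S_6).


E[S_n] = n*mu = 6*7 = 42
Var(S_n) = n*sigma^2 = 6*9 = 54

E[S_6]=42, Var(S_6)=54


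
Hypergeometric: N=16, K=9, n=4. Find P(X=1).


P(X=1) = C(9,1)*C(7,3) / C(16,4)
= 9*35 / 1820
= 315/1820 = 9/52

9/52


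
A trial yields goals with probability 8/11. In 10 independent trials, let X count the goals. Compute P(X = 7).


P(X=7) = C(10,7) * p^7 * (1-p)^3
= 120 * 2097152/19487171 * 27/1331
= 6794772480/25937424601

6794772480/25937424601


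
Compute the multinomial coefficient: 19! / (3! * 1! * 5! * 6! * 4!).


19! = 121645100408832000
Denominator: 3!=6 * 1!=1 * 5!=120 * 6!=720 * 4!=24
Coefficient = 121645100408832000 / 12441600 = 9777287520

9777287520


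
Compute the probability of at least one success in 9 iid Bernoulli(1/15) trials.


P(at least one) = 1 - P(none)
P(none) = (1 - 1/15)^9 = (14/15)^9 = 20661046784/38443359375
P(at least one) = 1 - 20661046784/38443359375 = 17782312591/38443359375

17782312591/38443359375


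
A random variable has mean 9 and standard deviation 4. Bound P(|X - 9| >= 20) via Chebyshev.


k = 20/4 = 5
Chebyshev: P(|X-mu| >= k*sigma) <= 1/k^2 = 1/5^2 = 1/25

1/25


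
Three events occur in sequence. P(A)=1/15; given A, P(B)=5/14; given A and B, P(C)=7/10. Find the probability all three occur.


P(A∩B∩C) = P(A) * P(B|A) * P(C|A∩B)
= 1/15 * 5/14 * 7/10
= 1/42 * 7/10 = 1/60

1/60


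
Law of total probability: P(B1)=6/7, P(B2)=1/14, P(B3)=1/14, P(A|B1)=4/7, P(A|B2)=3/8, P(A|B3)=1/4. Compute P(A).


P(A) = P(A|B1)P(B1) + P(A|B2)P(B2) + P(A|B3)P(B3)
= 4/7*6/7 + 3/8*1/14 + 1/4*1/14
= 24/49 + 3/112 + 1/56 = 419/784

419/784


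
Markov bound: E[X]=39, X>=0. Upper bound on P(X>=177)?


Markov: P(X >= a) <= E[X]/a
P(X >= 177) <= 39/177 = 13/59

13/59


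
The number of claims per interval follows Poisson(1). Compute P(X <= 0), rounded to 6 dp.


P(X<=0) = e^(-1)*1^0/0!
≈ 0.3678794412
≈ 0.367879

0.367879


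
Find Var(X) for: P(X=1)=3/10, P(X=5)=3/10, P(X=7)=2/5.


E[X] = 23/5, E[X^2] = 137/5
Var(X) = E[X^2] - (E[X])^2 = 137/5 - (23/5)^2 = 156/25

156/25


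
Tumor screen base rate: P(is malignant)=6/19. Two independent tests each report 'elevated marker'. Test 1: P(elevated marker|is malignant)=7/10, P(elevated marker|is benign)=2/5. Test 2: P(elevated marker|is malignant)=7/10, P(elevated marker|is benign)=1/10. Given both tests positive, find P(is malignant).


After test 1: P(+) = 7/10*6/19 + 2/5*13/19 = 47/95
P(B|+) = (21/95)/(47/95) = 21/47
After test 2 (use post1 as new prior): P(+) = 7/10*21/47 + 1/10*26/47 = 173/470
P(B|+,+) = (147/470)/(173/470) = 147/173

147/173


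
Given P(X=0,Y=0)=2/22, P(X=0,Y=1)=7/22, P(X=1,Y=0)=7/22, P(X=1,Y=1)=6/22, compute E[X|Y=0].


P(Y=0) = 9/22
E[X|Y=0] = (0*2 + 1*7)/9 = 7/9

7/9


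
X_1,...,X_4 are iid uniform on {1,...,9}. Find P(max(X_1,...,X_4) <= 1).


P(max <= 1) = P(all X_i <= 1) = (P(X_1 <= 1))^4
= (1/9)^4 = 1/6561

1/6561


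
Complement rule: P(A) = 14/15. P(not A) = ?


P(A') = 1 - P(A) = 1 - 14/15 = 1/15

1/15


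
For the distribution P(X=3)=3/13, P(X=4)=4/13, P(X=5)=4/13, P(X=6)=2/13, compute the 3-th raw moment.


E[X^3] = sum(x^3 * P(x))
= 27*3/13 + 64*4/13 + 125*4/13 + 216*2/13
= 1269/13

1269/13


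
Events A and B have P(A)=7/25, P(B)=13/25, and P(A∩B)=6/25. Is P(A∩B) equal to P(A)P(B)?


P(A)*P(B) = 7/25*13/25 = 91/625
P(A∩B) = 6/25 != 91/625, so not independent

No, A and B are not independent


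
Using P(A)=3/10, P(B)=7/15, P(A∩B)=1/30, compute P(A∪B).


P(A∪B) = P(A) + P(B) - P(A∩B)
= 3/10 + 7/15 - 1/30 = 11/15

11/15


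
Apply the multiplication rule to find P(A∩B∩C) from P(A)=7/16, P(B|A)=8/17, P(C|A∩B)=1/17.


P(A∩B∩C) = P(A) * P(B|A) * P(C|A∩B)
= 7/16 * 8/17 * 1/17
= 7/34 * 1/17 = 7/578

7/578


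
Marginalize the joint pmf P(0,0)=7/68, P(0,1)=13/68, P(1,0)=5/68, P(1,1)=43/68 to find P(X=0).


P(X=0) = P(0,0)+P(0,1) = 7/68 + 13/68 = 20/68 = 5/17

5/17


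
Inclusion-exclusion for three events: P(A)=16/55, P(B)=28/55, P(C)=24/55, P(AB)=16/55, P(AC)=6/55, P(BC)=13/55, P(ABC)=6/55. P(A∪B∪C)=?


P(A∪B∪C) = P(A)+P(B)+P(C) - P(AB)-P(AC)-P(BC) + P(ABC)
= 16/55+28/55+24/55 - 16/55-6/55-13/55 + 6/55
= 39/55

39/55


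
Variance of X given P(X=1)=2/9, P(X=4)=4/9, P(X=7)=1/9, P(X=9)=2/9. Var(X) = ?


E[X] = 43/9, E[X^2] = 277/9
Var(X) = E[X^2] - (E[X])^2 = 277/9 - (43/9)^2 = 644/81

644/81


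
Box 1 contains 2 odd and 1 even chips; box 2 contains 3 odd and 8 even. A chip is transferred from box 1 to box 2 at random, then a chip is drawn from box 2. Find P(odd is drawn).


P(transfer odd) = 2/3; P(transfer even) = 1/3
If odd transferred: Urn II has 4 odd of 12, so P(odd|odd moved) = 1/3
If even transferred: Urn II has 3 odd of 12, so P(odd|even moved) = 1/4
By total probability: P(odd) = 2/3*1/3 + 1/3*1/4 = 11/36

11/36


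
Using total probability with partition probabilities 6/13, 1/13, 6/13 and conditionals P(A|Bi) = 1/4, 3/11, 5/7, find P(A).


P(A) = P(A|B1)P(B1) + P(A|B2)P(B2) + P(A|B3)P(B3)
= 1/4*6/13 + 3/11*1/13 + 5/7*6/13
= 3/26 + 3/143 + 30/91 = 933/2002

933/2002


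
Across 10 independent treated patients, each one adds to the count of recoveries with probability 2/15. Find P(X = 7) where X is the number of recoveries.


P(X=7) = C(10,7) * p^7 * (1-p)^3
= 120 * 128/170859375 * 2197/3375
= 2249728/38443359375

2249728/38443359375


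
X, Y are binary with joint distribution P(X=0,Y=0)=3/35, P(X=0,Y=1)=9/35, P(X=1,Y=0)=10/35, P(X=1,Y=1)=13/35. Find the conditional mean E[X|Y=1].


P(Y=1) = 22/35
E[X|Y=1] = (0*9 + 1*13)/22 = 13/22

13/22


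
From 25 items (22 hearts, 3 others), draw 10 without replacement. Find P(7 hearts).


P(X=7) = C(22,7)*C(3,3) / C(25,10)
= 170544*1 / 3268760
= 170544/3268760 = 6/115

6/115


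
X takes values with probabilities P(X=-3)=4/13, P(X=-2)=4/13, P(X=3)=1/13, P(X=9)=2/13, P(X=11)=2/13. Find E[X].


E[X] = sum(x * P(x))
= -3*4/13 - 2*4/13 + 3*1/13 + 9*2/13 + 11*2/13
= 23/13

23/13


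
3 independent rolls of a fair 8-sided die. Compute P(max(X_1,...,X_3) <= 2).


P(max <= 2) = P(all X_i <= 2) = (P(X_1 <= 2))^3
= (2/8)^3 = (1/4)^3 = 1/64

1/64


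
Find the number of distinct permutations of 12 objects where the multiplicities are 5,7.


12! = 479001600
Denominator: 5!=120 * 7!=5040
Coefficient = 479001600 / 604800 = 792

792


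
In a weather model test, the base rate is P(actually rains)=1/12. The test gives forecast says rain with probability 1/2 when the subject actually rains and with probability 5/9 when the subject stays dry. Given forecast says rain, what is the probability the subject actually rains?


P(A) = P(A|B)P(B) + P(A|B')P(B') = 1/2*1/12 + 5/9*11/12 = 119/216
P(B|A) = P(A|B)P(B)/P(A) = (1/24)/(119/216) = 9/119

9/119


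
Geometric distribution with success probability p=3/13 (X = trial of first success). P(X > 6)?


P(X > 6) = P(first 6 trials all fail) = (1-p)^6 = (10/13)^6 = 1000000/4826809

1000000/4826809


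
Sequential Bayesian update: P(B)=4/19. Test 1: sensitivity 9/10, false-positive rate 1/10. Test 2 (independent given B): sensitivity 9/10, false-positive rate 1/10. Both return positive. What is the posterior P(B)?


After test 1: P(+) = 9/10*4/19 + 1/10*15/19 = 51/190
P(B|+) = (18/95)/(51/190) = 12/17
After test 2 (use post1 as new prior): P(+) = 9/10*12/17 + 1/10*5/17 = 113/170
P(B|+,+) = (54/85)/(113/170) = 108/113

108/113


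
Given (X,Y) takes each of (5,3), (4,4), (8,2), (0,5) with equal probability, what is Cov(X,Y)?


E[X]=17/4, E[Y]=7/2, E[XY]=47/4
Cov(X,Y) = E[XY] - E[X]E[Y] = 47/4 - 17/4*7/2 = -25/8

-25/8
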